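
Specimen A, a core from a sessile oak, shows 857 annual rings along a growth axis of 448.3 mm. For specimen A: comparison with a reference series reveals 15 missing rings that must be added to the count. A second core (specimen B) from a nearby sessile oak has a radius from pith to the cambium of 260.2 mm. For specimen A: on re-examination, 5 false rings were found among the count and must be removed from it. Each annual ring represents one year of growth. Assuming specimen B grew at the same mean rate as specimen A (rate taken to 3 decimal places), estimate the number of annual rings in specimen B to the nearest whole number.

Specimen A: adjusted count: 857 − 5 + 15 = 867 annual rings.
A: Extension rate ≈ 448.3 / 867 = 0.517 mm/yr.
B spans 260.2 / 0.517 = 503.29 years ≈ 503 annual rings.

503 annual rings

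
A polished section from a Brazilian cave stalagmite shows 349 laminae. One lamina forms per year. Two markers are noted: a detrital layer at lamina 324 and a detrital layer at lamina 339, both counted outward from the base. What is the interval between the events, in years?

15 years

Separation: 339 − 324 = 15 laminae.
That is 15 years at one lamina per year.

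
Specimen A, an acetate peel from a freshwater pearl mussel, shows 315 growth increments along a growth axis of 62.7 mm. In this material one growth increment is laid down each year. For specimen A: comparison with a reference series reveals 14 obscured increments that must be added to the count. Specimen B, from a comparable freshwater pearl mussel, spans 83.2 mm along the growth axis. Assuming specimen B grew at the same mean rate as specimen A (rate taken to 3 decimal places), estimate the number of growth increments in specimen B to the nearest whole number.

Specimen A: adjusted count: 315 + 14 = 329 growth increments.
A: Extension rate ≈ 62.7 / 329 = 0.191 mm per year.
B spans 83.2 / 0.191 = 435.60 years ≈ 436 growth increments.

436 growth increments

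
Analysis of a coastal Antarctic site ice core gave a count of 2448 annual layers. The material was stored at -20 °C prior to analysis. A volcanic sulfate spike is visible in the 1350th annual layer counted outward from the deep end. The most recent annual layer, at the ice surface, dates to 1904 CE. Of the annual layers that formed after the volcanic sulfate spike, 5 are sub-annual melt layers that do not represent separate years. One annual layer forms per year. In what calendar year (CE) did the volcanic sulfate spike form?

The volcanic sulfate spike sits at annual layer 1350 from the deep end, so 2448 − 1350 = 1098 annual layers formed after it.
Removing the 5 false annual layers leaves 1098 − 5 = 1093 true annual layers beyond the volcanic sulfate spike.
Counting back 1093 years from 1904 CE places the volcanic sulfate spike in 1904 − 1093 = 811 CE.

811 CE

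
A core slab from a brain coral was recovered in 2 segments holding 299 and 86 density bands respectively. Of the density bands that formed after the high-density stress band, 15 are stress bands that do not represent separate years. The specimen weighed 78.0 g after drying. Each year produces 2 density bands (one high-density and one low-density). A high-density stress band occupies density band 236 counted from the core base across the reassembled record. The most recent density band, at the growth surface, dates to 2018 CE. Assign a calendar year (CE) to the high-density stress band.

Total density bands = 299 + 86 = 385.
Between density band 236 and the growth surface there are 385 − 236 = 149 density bands.
Excluding 15 false density bands: 149 − 15 = 134.
134 density bands at 2 per year is 134 / 2 = 67 years.
2018 − 67 = 1951 CE.

1951 CE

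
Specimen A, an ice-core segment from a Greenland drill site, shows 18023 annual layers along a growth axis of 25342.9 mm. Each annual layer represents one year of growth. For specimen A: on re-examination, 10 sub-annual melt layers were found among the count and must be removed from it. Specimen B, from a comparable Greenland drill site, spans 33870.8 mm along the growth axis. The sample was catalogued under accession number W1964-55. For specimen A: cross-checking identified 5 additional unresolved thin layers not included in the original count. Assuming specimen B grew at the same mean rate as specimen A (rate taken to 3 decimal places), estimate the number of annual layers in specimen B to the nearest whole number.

24073 annual layers

Specimen A: correcting the raw count gives 18023 − 10 + 5 = 18018 true annual layers.
A: 25342.9 mm over 18018 years gives 25342.9 / 18018 ≈ 1.407 mm per year.
Specimen B: 33870.8 mm / 1.407 mm per year = 24073.06 years ≈ 24073 annual layers.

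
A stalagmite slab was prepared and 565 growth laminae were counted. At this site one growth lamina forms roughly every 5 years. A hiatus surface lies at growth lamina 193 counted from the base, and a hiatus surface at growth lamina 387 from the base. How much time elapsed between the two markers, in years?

970 yr

Separation: 387 − 193 = 194 growth laminae.
Multiplying by 5 years per growth lamina: 194 × 5 = 970 years.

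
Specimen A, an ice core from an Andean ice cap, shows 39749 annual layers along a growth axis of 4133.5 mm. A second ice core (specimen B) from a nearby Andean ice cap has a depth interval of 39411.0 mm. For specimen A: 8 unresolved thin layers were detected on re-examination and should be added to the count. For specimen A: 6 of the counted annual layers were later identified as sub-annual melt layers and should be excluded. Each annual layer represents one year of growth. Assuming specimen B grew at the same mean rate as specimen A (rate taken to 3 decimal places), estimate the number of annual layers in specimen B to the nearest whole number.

Specimen A: true annual layer count = 39749 − 6 + 8 = 39751.
A: Extension rate ≈ 4133.5 / 39751 = 0.104 mm/yr.
For B, 39411.0 / 0.104 = 378951.92 years ≈ 378952 annual layers.

378952 annual layers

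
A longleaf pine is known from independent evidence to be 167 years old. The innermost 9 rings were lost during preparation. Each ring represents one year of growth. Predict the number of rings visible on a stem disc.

158 rings

One ring per year gives 167 rings over 167 years.
Less the 9 uncaptured rings: 167 − 9 = 158.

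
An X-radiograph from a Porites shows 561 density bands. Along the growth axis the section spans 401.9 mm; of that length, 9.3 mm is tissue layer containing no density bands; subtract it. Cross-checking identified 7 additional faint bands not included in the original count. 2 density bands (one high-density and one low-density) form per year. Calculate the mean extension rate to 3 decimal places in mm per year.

1.382 mm per year

Adjusted count: 561 + 7 = 568 density bands.
568 density bands at 2 per year is 568 / 2 = 284 years.
The growth record spans 401.9 − 9.3 = 392.6 mm.
Extension rate ≈ 392.6 / 284 = 1.382 mm per year.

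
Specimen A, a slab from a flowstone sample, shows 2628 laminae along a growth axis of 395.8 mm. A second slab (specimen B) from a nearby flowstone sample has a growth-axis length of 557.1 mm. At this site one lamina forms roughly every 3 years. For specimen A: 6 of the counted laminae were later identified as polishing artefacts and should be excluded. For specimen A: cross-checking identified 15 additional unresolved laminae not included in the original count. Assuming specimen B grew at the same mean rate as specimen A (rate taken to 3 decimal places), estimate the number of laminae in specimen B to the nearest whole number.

Specimen A: adjusted count: 2628 − 6 + 15 = 2637 laminae.
Specimen A: multiplying by 3 years per lamina: 2637 × 3 = 7911 years.
A: Mean rate = 395.8 mm / 7911 years ≈ 0.050 mm/yr.
For B, 557.1 / 0.050 = 11142.00 years; at 3 years per lamina that is 11142.00 / 3 ≈ 3714 laminae.

3714 laminae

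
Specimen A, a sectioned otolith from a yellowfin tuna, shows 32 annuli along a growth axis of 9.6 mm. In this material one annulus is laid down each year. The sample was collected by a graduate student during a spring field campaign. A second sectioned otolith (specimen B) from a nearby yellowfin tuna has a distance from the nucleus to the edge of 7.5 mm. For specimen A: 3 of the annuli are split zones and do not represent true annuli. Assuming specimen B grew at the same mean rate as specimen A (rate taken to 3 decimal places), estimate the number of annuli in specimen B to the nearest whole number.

Specimen A: adjusted count: 32 − 3 = 29 annuli.
A: Extension rate ≈ 9.6 / 29 = 0.331 mm per year.
For B, 7.5 / 0.331 = 22.66 years ≈ 23 annuli.

23 annuli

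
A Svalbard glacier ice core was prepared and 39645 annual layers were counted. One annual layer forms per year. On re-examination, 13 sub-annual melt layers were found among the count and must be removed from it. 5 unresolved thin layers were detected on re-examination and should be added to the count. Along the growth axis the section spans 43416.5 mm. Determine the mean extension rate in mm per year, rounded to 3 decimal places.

1.095 mm per year

After corrections the count is 39645 − 13 + 5 = 39637 annual layers.
Extension rate ≈ 43416.5 / 39637 = 1.095 mm per year.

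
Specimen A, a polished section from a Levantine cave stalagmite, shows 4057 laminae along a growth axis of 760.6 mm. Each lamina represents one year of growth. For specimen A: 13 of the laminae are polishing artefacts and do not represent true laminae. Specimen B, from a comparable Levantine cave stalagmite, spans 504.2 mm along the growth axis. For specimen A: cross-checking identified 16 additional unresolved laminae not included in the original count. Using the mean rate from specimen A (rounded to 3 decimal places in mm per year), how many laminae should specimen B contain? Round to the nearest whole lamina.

2696 laminae

Specimen A: after corrections the count is 4057 − 13 + 16 = 4060 laminae.
A: 760.6 mm over 4060 years gives 760.6 / 4060 ≈ 0.187 mm per year.
Specimen B: 504.2 mm / 0.187 mm per year = 2696.26 years ≈ 2696 laminae.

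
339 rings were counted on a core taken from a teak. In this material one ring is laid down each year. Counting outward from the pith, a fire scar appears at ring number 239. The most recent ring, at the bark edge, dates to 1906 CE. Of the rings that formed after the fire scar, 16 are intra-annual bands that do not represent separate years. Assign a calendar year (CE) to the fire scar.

Between ring 239 and the bark edge there are 339 − 239 = 100 rings.
100 − 16 false = 84 true rings after the fire scar.
The ring at the bark edge is 1906 CE, so the fire scar dates to 1906 − 84 = 1822 CE.

1822 CE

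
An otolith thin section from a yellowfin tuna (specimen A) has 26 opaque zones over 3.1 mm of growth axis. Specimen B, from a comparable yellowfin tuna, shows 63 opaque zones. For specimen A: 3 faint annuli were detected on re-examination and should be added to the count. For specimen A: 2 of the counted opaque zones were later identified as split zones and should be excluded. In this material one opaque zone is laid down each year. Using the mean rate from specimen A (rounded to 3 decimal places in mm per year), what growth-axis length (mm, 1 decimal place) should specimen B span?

Specimen A: adjusted count: 26 − 2 + 3 = 27 opaque zones.
A: Mean rate = 3.1 mm / 27 years ≈ 0.115 mm/yr.
B's length ≈ 0.115 × 63 = 7.2 mm.

7.2 mm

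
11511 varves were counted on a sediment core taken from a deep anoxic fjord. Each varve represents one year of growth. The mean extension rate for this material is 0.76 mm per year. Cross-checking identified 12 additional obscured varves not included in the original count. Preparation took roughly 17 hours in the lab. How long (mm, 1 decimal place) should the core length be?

8757.5 mm

Correcting the raw count gives 11511 + 12 = 11523 true varves.
11523 years at 0.76 mm/year gives 0.76 × 11523 = 8757.5 mm.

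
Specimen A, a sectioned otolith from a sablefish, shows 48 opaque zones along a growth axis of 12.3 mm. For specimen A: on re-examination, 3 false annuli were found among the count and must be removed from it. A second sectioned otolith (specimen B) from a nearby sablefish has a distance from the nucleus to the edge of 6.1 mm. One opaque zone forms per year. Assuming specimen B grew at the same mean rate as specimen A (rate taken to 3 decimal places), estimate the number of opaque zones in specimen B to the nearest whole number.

22 opaque zones

Specimen A: after corrections the count is 48 − 3 = 45 opaque zones.
A: 12.3 mm over 45 years gives 12.3 / 45 ≈ 0.273 mm per year.
Specimen B: 6.1 mm / 0.273 mm per year = 22.34 years ≈ 22 opaque zones.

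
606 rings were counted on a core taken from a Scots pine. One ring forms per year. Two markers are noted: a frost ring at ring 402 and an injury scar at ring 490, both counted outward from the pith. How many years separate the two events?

Separation: 490 − 402 = 88 rings.
At one ring per year, 88 years elapsed between them.

88 years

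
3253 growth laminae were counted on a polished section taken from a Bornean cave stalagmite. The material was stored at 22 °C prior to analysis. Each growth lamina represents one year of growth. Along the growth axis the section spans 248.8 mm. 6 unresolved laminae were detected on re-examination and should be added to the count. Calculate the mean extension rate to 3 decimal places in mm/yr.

After corrections the count is 3253 + 6 = 3259 growth laminae.
Extension rate ≈ 248.8 / 3259 = 0.076 mm/yr.

0.076 mm/yr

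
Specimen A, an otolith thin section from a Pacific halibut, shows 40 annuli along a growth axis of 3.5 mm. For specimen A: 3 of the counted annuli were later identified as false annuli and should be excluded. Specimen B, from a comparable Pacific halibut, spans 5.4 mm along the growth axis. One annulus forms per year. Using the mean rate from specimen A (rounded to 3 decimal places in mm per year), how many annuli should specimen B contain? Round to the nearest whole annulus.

57 annuli

Specimen A: true annulus count = 40 − 3 = 37.
A: Mean rate = 3.5 mm / 37 years ≈ 0.095 mm/year.
Specimen B: 5.4 mm / 0.095 mm per year = 56.84 years ≈ 57 annuli.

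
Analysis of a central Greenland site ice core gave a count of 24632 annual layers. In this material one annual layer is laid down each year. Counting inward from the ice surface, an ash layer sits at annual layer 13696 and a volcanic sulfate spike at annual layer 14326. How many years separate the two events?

14326 − 13696 = 630 annual layers lie between the two events.
That is 630 years at one annual layer per year.

630 years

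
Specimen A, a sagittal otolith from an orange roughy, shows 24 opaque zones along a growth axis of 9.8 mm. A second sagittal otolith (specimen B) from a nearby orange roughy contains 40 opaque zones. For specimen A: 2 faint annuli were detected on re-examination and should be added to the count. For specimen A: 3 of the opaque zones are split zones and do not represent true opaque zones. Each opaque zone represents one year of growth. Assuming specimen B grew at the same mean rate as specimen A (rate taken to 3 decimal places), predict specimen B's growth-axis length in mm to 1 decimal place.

17.0 mm

Specimen A: adjusted count: 24 − 3 + 2 = 23 opaque zones.
A: 9.8 mm over 23 years gives 9.8 / 23 ≈ 0.426 mm per year.
B's length ≈ 0.426 × 40 = 17.0 mm.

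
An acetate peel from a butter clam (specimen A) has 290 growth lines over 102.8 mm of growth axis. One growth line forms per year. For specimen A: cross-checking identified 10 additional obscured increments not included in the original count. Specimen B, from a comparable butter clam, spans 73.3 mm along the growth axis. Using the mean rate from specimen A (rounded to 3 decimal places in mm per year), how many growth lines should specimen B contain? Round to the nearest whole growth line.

Specimen A: after corrections the count is 290 + 10 = 300 growth lines.
A: 102.8 mm over 300 years gives 102.8 / 300 ≈ 0.343 mm/yr.
For B, 73.3 / 0.343 = 213.70 years ≈ 214 growth lines.

214 growth lines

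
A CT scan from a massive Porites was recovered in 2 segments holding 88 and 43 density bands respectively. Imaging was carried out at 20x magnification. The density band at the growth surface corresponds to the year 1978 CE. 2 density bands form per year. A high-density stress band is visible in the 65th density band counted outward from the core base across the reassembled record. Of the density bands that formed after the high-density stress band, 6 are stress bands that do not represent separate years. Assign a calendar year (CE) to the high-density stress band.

Total density bands = 88 + 43 = 131.
Between density band 65 and the growth surface there are 131 − 65 = 66 density bands.
Removing the 6 false density bands leaves 66 − 6 = 60 true density bands beyond the high-density stress band.
With 2 density bands per year, 60 / 2 = 30 years.
1978 − 30 = 1948 CE.

1948 CE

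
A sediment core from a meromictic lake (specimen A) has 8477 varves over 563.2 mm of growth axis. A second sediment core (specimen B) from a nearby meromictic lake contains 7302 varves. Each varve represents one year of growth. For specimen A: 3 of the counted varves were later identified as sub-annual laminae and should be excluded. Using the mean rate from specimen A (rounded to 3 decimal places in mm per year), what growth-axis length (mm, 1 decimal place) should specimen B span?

Specimen A: true varve count = 8477 − 3 = 8474.
A: Extension rate ≈ 563.2 / 8474 = 0.066 mm/yr.
For B, 0.066 mm/year × 7302 years = 481.9 mm.

481.9 mm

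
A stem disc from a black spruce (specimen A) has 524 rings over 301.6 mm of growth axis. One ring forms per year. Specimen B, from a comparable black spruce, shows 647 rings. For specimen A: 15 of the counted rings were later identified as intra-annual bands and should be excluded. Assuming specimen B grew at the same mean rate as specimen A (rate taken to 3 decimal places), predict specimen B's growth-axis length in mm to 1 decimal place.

383.7 mm

Specimen A: adjusted count: 524 − 15 = 509 rings.
A: Mean rate = 301.6 mm / 509 years ≈ 0.593 mm/yr.
Length of B = 0.593 × 647 = 383.7 mm.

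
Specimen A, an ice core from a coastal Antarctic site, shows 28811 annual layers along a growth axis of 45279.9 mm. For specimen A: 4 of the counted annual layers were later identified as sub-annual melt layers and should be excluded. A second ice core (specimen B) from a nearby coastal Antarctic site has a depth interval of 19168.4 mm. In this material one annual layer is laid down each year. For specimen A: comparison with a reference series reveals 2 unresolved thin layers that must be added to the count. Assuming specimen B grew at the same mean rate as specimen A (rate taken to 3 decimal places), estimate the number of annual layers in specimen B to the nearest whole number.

Specimen A: after corrections the count is 28811 − 4 + 2 = 28809 annual layers.
A: 45279.9 mm over 28809 years gives 45279.9 / 28809 ≈ 1.572 mm/year.
Specimen B: 19168.4 mm / 1.572 mm per year = 12193.64 years ≈ 12194 annual layers.

12194 annual layers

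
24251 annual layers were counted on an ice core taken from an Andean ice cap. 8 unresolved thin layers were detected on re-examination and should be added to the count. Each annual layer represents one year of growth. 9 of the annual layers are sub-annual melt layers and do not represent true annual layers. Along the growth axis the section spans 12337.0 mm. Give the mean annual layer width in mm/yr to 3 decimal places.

After corrections the count is 24251 − 9 + 8 = 24250 annual layers.
12337.0 mm over 24250 years gives 12337.0 / 24250 ≈ 0.509 mm/yr.

0.509 mm/yr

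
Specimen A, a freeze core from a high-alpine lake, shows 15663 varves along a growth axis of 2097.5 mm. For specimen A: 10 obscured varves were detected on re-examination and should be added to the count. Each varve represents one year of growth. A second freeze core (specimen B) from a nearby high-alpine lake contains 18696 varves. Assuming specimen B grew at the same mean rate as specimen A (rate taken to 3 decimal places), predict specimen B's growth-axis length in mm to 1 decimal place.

Specimen A: after corrections the count is 15663 + 10 = 15673 varves.
A: Mean rate = 2097.5 mm / 15673 years ≈ 0.134 mm/year.
B's length ≈ 0.134 × 18696 = 2505.3 mm.

2505.3 mm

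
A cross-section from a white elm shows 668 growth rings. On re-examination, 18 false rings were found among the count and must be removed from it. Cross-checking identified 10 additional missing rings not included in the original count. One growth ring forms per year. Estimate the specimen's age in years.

Adjusted count: 668 − 18 + 10 = 660 growth rings.
One growth ring per year makes the duration 660 years.

660 years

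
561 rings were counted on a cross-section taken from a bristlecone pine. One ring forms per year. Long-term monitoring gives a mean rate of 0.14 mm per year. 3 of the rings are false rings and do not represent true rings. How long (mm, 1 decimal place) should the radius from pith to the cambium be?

After corrections the count is 561 − 3 = 558 rings.
Predicted length = 0.14 mm/year × 558 years = 78.1 mm.

78.1 mm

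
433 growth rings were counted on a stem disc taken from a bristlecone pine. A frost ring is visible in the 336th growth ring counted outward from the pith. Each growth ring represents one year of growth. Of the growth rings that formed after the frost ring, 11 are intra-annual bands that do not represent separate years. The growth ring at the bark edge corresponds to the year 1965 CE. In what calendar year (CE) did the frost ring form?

1879 CE

433 − 336 = 97 growth rings lie beyond the frost ring toward the bark edge.
Removing the 11 false growth rings leaves 97 − 11 = 86 true growth rings beyond the frost ring.
The growth ring at the bark edge is 1965 CE, so the frost ring dates to 1965 − 86 = 1879 CE.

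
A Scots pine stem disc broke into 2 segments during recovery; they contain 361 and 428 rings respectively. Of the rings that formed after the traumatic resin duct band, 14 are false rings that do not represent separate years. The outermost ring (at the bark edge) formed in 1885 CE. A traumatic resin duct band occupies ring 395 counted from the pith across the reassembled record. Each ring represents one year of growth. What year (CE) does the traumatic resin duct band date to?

Total rings = 361 + 428 = 789.
The traumatic resin duct band sits at ring 395 from the pith, so 789 − 395 = 394 rings formed after it.
Removing the 14 false rings leaves 394 − 14 = 380 true rings beyond the traumatic resin duct band.
1885 − 380 = 1505 CE.

1505 CE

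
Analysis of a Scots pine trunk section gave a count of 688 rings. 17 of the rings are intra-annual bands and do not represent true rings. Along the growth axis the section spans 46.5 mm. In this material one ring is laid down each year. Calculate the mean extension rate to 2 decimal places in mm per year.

True ring count = 688 − 17 = 671.
Extension rate ≈ 46.5 / 671 = 0.07 mm per year.

0.07 mm per year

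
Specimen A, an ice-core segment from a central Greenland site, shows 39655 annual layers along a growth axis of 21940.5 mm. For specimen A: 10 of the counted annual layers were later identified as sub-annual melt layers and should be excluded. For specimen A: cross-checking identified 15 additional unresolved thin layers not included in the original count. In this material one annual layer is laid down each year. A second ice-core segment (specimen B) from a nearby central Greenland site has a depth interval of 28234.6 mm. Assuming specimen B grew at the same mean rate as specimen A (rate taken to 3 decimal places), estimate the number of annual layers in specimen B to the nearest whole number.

51057 annual layers

Specimen A: adjusted count: 39655 − 10 + 15 = 39660 annual layers.
A: Mean rate = 21940.5 mm / 39660 years ≈ 0.553 mm/year.
For B, 28234.6 / 0.553 = 51057.14 years ≈ 51057 annual layers.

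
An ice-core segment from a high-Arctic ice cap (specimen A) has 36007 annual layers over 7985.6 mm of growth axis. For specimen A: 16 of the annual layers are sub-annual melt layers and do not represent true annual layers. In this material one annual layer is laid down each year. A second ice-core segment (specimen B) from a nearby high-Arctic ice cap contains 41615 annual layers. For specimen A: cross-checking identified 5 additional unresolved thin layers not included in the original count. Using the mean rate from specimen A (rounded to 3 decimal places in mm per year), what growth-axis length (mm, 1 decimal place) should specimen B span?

Specimen A: correcting the raw count gives 36007 − 16 + 5 = 35996 true annual layers.
A: 7985.6 mm over 35996 years gives 7985.6 / 35996 ≈ 0.222 mm per year.
For B, 0.222 mm/year × 41615 years = 9238.5 mm.

9238.5 mm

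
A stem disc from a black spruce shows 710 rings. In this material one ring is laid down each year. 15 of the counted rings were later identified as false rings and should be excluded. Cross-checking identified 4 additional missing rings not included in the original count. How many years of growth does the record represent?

699 years

True ring count = 710 − 15 + 4 = 699.
One ring per year makes the duration 699 years.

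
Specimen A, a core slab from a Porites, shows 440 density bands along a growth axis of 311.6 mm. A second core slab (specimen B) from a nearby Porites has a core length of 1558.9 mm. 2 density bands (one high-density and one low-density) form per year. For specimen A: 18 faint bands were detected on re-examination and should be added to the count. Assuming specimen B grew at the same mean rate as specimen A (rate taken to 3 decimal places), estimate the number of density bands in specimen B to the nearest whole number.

2291 density bands

Specimen A: correcting the raw count gives 440 + 18 = 458 true density bands.
Specimen A: dividing by 2 density bands per year: 458 / 2 = 229 years.
A: Mean rate = 311.6 mm / 229 years ≈ 1.361 mm/year.
Specimen B: 1558.9 mm / 1.361 mm per year = 1145.41 years; at 2 density bands per year that is 1145.41 × 2 ≈ 2291 density bands.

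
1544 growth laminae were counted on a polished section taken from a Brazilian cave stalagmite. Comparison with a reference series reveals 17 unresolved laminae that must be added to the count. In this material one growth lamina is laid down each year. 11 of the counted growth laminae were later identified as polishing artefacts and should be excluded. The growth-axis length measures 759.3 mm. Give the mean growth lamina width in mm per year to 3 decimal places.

0.490 mm per year

Adjusted count: 1544 − 11 + 17 = 1550 growth laminae.
759.3 mm over 1550 years gives 759.3 / 1550 ≈ 0.490 mm per year.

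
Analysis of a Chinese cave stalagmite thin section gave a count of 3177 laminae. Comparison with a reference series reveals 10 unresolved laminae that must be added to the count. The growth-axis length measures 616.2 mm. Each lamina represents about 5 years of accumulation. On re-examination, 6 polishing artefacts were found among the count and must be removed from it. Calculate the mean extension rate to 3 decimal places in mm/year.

Correcting the raw count gives 3177 − 6 + 10 = 3181 true laminae.
Multiplying by 5 years per lamina: 3181 × 5 = 15905 years.
Mean rate = 616.2 mm / 15905 years ≈ 0.039 mm/year.

0.039 mm/year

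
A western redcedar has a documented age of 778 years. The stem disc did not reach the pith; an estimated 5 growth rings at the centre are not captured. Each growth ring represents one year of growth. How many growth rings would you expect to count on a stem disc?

At one growth ring per year, 778 years correspond to 778 growth rings.
Subtracting the 5 growth rings not captured gives 778 − 5 = 773 growth rings in the record.

773 growth rings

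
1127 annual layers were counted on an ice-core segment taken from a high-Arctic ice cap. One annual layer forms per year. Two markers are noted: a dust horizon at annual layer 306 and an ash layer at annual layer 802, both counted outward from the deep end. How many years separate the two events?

496 years

802 − 306 = 496 annual layers lie between the two events.
One annual layer per year makes the interval 496 years.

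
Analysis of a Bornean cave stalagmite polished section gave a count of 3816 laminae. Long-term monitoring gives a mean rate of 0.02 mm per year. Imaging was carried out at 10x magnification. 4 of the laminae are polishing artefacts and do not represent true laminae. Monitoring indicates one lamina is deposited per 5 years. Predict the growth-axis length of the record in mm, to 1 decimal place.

381.2 mm

Correcting the raw count gives 3816 − 4 = 3812 true laminae.
Multiplying by 5 years per lamina: 3812 × 5 = 19060 years.
Length ≈ 0.02 × 19060 = 381.2 mm.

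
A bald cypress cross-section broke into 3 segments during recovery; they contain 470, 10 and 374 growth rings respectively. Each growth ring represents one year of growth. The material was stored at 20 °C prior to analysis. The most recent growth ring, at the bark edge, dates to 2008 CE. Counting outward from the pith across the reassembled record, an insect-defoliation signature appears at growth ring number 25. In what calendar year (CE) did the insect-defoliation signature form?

Total growth rings = 470 + 10 + 374 = 854.
Between growth ring 25 and the bark edge there are 854 − 25 = 829 growth rings.
Counting back 829 years from 2008 CE places the insect-defoliation signature in 2008 − 829 = 1179 CE.

1179 CE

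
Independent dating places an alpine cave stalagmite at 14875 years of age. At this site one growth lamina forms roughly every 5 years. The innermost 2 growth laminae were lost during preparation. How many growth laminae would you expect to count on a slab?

One growth lamina every 5 years means 14875 / 5 = 2975 growth laminae.
2975 − 2 missed = 2973 growth laminae expected in the prepared section.

2973 growth laminae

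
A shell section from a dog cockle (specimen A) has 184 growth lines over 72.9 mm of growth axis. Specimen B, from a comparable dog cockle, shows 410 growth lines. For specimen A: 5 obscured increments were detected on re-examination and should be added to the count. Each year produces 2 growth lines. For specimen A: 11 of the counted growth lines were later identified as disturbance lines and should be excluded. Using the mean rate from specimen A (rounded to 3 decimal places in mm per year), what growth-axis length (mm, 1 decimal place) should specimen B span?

167.9 mm

Specimen A: adjusted count: 184 − 11 + 5 = 178 growth lines.
Specimen A: dividing by 2 growth lines per year: 178 / 2 = 89 years.
A: Extension rate ≈ 72.9 / 89 = 0.819 mm per year.
Specimen B: dividing by 2 growth lines per year: 410 / 2 = 205 years. For B, 0.819 mm/year × 205 years = 167.9 mm.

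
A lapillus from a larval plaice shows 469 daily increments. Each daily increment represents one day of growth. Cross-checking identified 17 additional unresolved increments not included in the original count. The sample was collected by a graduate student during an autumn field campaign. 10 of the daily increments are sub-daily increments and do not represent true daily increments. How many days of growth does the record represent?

476 days

True daily increment count = 469 − 10 + 17 = 476.
With a one-to-one daily increment periodicity this is 476 days.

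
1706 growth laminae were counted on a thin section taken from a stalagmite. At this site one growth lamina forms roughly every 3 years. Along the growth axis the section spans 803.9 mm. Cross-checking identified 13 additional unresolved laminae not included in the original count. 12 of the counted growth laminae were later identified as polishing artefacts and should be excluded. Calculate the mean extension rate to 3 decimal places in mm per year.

True growth lamina count = 1706 − 12 + 13 = 1707.
1707 growth laminae at 3 years each span 1707 × 3 = 5121 years.
Extension rate ≈ 803.9 / 5121 = 0.157 mm per year.

0.157 mm per year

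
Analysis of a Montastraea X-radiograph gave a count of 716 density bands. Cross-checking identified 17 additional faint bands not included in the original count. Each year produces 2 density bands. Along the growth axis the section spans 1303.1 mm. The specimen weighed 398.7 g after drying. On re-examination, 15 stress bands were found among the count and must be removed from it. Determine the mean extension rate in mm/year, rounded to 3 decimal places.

After corrections the count is 716 − 15 + 17 = 718 density bands.
With 2 density bands per year, 718 / 2 = 359 years.
Mean rate = 1303.1 mm / 359 years ≈ 3.630 mm/year.

3.630 mm/year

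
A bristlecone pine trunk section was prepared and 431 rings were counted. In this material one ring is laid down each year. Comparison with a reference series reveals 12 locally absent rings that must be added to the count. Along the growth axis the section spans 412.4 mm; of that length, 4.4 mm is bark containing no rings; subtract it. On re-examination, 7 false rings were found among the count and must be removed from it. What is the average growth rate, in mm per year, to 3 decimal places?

After corrections the count is 431 − 7 + 12 = 436 rings.
Removing the 4.4 mm offcut leaves 412.4 − 4.4 = 408.0 mm.
Extension rate ≈ 408.0 / 436 = 0.936 mm per year.

0.936 mm per year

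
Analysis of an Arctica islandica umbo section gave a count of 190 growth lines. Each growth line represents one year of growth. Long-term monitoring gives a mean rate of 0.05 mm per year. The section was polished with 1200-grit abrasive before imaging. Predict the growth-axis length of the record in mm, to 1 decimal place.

The record spans 190 years at 0.05 mm per year.
190 years at 0.05 mm/year gives 0.05 × 190 = 9.5 mm.

9.5 mm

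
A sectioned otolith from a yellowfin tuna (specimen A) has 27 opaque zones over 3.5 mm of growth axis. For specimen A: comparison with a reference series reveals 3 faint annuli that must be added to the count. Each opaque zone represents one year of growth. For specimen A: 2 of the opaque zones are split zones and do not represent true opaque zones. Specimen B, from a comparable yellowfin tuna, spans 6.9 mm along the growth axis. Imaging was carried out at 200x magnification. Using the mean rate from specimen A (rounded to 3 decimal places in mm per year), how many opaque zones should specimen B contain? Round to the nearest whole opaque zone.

55 opaque zones

Specimen A: true opaque zone count = 27 − 2 + 3 = 28.
A: 3.5 mm over 28 years gives 3.5 / 28 ≈ 0.125 mm/year.
B spans 6.9 / 0.125 = 55.20 years ≈ 55 opaque zones.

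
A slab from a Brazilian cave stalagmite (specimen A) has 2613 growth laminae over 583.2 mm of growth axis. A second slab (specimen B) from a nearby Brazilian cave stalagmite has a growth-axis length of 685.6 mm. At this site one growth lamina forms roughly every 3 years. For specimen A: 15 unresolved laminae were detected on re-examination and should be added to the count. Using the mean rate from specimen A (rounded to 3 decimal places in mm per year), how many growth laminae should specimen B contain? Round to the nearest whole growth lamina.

Specimen A: true growth lamina count = 2613 + 15 = 2628.
Specimen A: 2628 growth laminae at 3 years each span 2628 × 3 = 7884 years.
A: Mean rate = 583.2 mm / 7884 years ≈ 0.074 mm/yr.
For B, 685.6 / 0.074 = 9264.86 years; at 3 years per growth lamina that is 9264.86 / 3 ≈ 3088 growth laminae.

3088 growth laminae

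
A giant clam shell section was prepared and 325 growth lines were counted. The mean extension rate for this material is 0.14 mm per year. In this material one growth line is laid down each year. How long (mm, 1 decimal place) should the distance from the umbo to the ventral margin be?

325 years of growth are recorded.
Length ≈ 0.14 × 325 = 45.5 mm.

45.5 mm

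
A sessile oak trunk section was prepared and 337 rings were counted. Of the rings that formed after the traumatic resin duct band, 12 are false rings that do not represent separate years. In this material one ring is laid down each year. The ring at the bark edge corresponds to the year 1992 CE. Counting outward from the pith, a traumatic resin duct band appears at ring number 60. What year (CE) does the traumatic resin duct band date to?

Between ring 60 and the bark edge there are 337 − 60 = 277 rings.
Excluding 12 false rings: 277 − 12 = 265.
Counting back 265 years from 1992 CE places the traumatic resin duct band in 1992 − 265 = 1727 CE.

1727 CE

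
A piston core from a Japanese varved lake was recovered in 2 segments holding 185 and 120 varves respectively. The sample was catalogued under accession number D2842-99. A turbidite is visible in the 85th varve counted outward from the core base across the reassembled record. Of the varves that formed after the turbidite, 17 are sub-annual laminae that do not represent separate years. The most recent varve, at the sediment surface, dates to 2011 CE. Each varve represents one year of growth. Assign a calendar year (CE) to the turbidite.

1808 CE

Total varves = 185 + 120 = 305.
Between varve 85 and the sediment surface there are 305 − 85 = 220 varves.
Excluding 17 false varves: 220 − 17 = 203.
2011 − 203 = 1808 CE.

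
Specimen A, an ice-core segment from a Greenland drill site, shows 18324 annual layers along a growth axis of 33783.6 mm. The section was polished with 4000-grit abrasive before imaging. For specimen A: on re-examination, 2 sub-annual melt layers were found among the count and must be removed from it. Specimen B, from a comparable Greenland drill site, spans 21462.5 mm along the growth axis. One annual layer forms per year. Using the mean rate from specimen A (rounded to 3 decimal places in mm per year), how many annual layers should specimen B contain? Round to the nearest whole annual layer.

11639 annual layers

Specimen A: adjusted count: 18324 − 2 = 18322 annual layers.
A: Mean rate = 33783.6 mm / 18322 years ≈ 1.844 mm/yr.
For B, 21462.5 / 1.844 = 11639.10 years ≈ 11639 annual layers.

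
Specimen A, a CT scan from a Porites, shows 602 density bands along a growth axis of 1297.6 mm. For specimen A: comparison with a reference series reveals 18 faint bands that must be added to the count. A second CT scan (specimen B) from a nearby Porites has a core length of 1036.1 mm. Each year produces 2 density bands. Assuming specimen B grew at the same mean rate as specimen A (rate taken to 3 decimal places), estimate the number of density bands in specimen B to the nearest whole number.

Specimen A: correcting the raw count gives 602 + 18 = 620 true density bands.
Specimen A: with 2 density bands per year, 620 / 2 = 310 years.
A: Mean rate = 1297.6 mm / 310 years ≈ 4.186 mm per year.
For B, 1036.1 / 4.186 = 247.52 years; at 2 density bands per year that is 247.52 × 2 ≈ 495 density bands.

495 density bands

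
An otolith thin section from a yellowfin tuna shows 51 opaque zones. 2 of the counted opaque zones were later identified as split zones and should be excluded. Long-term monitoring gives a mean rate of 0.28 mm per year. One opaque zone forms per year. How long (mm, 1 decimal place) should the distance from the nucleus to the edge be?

13.7 mm

After corrections the count is 51 − 2 = 49 opaque zones.
Length ≈ 0.28 × 49 = 13.7 mm.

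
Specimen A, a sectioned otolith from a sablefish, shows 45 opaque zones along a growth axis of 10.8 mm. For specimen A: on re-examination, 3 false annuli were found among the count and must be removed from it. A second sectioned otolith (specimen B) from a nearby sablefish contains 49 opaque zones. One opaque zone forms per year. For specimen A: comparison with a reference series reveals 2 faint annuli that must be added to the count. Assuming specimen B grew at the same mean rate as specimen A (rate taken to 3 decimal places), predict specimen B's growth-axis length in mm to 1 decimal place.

12.0 mm

Specimen A: correcting the raw count gives 45 − 3 + 2 = 44 true opaque zones.
A: Extension rate ≈ 10.8 / 44 = 0.245 mm per year.
Length of B = 0.245 × 49 = 12.0 mm.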